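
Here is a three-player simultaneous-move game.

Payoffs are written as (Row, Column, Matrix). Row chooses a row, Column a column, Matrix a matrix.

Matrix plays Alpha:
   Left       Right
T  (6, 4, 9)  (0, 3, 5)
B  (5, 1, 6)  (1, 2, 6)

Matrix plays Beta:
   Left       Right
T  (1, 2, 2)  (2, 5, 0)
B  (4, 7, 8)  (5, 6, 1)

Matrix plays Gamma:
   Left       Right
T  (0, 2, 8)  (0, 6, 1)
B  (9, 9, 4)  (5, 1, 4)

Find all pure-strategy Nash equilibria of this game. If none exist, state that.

(T, Left, Alpha): Row gets 6, best alternative 5; Column gets 4, best alternative 3; Matrix gets 9, best alternative 8. No profitable deviation — NE.
(T, Left, Beta): Row can switch to B (1 → 4). Not NE.
(T, Left, Gamma): Row can switch to B (0 → 9). Not NE.
(T, Right, Alpha): Row can switch to B (0 → 1). Not NE.
(T, Right, Beta): Row can switch to B (2 → 5). Not NE.
(T, Right, Gamma): Row can switch to B (0 → 5). Not NE.
(B, Left, Alpha): Row can switch to T (5 → 6). Not NE.
(B, Left, Beta): Row gets 4, best alternative 1; Column gets 7, best alternative 6; Matrix gets 8, best alternative 6. No profitable deviation — NE.
(B, Left, Gamma): Matrix can switch to Alpha (4 → 6). Not NE.
(B, Right, Alpha): Row gets 1, best alternative 0; Column gets 2, best alternative 1; Matrix gets 6, best alternative 4. No profitable deviation — NE.
(B, Right, Beta): Column can switch to Left (6 → 7). Not NE.
(B, Right, Gamma): Column can switch to Left (1 → 9). Not NE.

Pure-strategy Nash equilibria: (T, Left, Alpha); (B, Left, Beta); (B, Right, Alpha)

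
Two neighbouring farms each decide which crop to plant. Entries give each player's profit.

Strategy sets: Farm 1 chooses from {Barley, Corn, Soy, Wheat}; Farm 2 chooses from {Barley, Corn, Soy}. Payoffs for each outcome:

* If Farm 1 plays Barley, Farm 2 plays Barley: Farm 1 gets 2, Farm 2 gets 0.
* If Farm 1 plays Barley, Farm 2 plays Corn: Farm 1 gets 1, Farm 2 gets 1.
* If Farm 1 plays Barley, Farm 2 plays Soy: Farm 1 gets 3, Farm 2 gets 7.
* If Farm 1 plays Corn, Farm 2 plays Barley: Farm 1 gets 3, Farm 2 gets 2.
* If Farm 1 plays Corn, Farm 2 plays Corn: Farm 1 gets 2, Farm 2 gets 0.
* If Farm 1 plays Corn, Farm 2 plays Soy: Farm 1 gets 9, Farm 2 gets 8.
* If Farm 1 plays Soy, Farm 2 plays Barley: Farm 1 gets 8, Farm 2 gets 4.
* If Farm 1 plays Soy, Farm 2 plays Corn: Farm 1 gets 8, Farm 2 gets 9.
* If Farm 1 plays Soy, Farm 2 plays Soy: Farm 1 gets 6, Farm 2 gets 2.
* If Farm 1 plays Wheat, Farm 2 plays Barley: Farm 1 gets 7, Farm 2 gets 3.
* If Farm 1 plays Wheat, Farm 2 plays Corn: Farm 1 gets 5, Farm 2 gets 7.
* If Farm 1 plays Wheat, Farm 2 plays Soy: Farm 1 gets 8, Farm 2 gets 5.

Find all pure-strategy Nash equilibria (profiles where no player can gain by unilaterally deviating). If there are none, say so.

The pure Nash equilibria are (Corn, Soy); (Soy, Corn).

Farm 1 against Barley: payoffs 2, 3, 8, 7 → best response Soy.
Farm 1 against Corn: payoffs 1, 2, 8, 5 → best response Soy.
Farm 1 against Soy: payoffs 3, 9, 6, 8 → best response Corn.
Farm 2 against Barley: payoffs 0, 1, 7 → best response Soy.
Farm 2 against Corn: payoffs 2, 0, 8 → best response Soy.
Farm 2 against Soy: payoffs 4, 9, 2 → best response Corn.
Farm 2 against Wheat: payoffs 3, 7, 5 → best response Corn.
Mutual best responses: (Corn, Soy); (Soy, Corn).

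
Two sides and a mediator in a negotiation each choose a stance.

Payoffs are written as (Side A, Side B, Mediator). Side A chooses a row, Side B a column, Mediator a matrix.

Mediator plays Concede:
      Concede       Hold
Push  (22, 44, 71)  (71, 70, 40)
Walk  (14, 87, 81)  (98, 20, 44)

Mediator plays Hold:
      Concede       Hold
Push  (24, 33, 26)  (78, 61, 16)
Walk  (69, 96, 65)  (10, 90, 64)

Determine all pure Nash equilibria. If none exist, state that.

Side A against (Concede, Concede): payoffs 22, 14 → best response Push.
Side A against (Concede, Hold): payoffs 24, 69 → best response Walk.
Side A against (Hold, Concede): payoffs 71, 98 → best response Walk.
Side A against (Hold, Hold): payoffs 78, 10 → best response Push.
Side B against (Push, Concede): payoffs 44, 70 → best response Hold.
Side B against (Push, Hold): payoffs 33, 61 → best response Hold.
Side B against (Walk, Concede): payoffs 87, 20 → best response Concede.
Side B against (Walk, Hold): payoffs 96, 90 → best response Concede.
Mediator against (Push, Concede): payoffs 71, 26 → best response Concede.
Mediator against (Push, Hold): payoffs 40, 16 → best response Concede.
Mediator against (Walk, Concede): payoffs 81, 65 → best response Concede.
Mediator against (Walk, Hold): payoffs 44, 64 → best response Hold.
No profile is a mutual best response for all players.

This game has no pure Nash equilibrium.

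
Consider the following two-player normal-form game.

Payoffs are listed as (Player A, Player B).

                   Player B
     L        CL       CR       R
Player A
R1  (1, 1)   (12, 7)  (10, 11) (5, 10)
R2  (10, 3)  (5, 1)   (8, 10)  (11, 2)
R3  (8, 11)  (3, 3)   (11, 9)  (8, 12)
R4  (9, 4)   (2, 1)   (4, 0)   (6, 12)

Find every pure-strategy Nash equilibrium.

This game has no pure Nash equilibrium.

For each player, find the best response to each opponent profile; mutual best responses are the pure NE.
Player A against L: payoffs 1, 10, 8, 9 → best response R2.
Player A against CL: payoffs 12, 5, 3, 2 → best response R1.
Player A against CR: payoffs 10, 8, 11, 4 → best response R3.
Player A against R: payoffs 5, 11, 8, 6 → best response R2.
Player B against R1: payoffs 1, 7, 11, 10 → best response CR.
Player B against R2: payoffs 3, 1, 10, 2 → best response CR.
Player B against R3: payoffs 11, 3, 9, 12 → best response R.
Player B against R4: payoffs 4, 1, 0, 12 → best response R.
No profile is a mutual best response for all players.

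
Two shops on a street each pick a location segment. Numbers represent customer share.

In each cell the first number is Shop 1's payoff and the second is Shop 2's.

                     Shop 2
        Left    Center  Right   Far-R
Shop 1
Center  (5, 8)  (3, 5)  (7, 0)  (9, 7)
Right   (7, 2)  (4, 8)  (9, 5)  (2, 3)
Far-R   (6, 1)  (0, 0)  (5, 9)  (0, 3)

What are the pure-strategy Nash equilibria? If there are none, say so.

Shop 1 against Left: payoffs 5, 7, 6 → best response Right.
Shop 1 against Center: payoffs 3, 4, 0 → best response Right.
Shop 1 against Right: payoffs 7, 9, 5 → best response Right.
Shop 1 against Far-R: payoffs 9, 2, 0 → best response Center.
Shop 2 against Center: payoffs 8, 5, 0, 7 → best response Left.
Shop 2 against Right: payoffs 2, 8, 5, 3 → best response Center.
Shop 2 against Far-R: payoffs 1, 0, 9, 3 → best response Right.
Mutual best responses: (Right, Center).

(Right, Center)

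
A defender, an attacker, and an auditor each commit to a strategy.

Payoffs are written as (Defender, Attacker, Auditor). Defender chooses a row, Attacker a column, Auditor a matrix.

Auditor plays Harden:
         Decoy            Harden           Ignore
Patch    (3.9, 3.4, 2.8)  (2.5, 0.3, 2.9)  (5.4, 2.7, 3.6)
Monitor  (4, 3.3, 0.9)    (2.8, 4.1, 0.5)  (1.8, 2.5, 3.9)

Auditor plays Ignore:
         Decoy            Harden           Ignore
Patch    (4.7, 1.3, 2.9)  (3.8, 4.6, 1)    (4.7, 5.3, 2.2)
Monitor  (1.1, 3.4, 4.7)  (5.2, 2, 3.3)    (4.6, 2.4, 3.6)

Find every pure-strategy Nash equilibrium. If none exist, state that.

Mark each player's best response to every combination of opponents' strategies; a profile where every player is best-responding is a pure Nash equilibrium.
Defender against (Decoy, Harden): payoffs 3.9, 4 → best response Monitor.
Defender against (Decoy, Ignore): payoffs 4.7, 1.1 → best response Patch.
Defender against (Harden, Harden): payoffs 2.5, 2.8 → best response Monitor.
Defender against (Harden, Ignore): payoffs 3.8, 5.2 → best response Monitor.
Defender against (Ignore, Harden): payoffs 5.4, 1.8 → best response Patch.
Defender against (Ignore, Ignore): payoffs 4.7, 4.6 → best response Patch.
Attacker against (Patch, Harden): payoffs 3.4, 0.3, 2.7 → best response Decoy.
Attacker against (Patch, Ignore): payoffs 1.3, 4.6, 5.3 → best response Ignore.
Attacker against (Monitor, Harden): payoffs 3.3, 4.1, 2.5 → best response Harden.
Attacker against (Monitor, Ignore): payoffs 3.4, 2, 2.4 → best response Decoy.
Auditor against (Patch, Decoy): payoffs 2.8, 2.9 → best response Ignore.
Auditor against (Patch, Harden): payoffs 2.9, 1 → best response Harden.
Auditor against (Patch, Ignore): payoffs 3.6, 2.2 → best response Harden.
Auditor against (Monitor, Decoy): payoffs 0.9, 4.7 → best response Ignore.
Auditor against (Monitor, Harden): payoffs 0.5, 3.3 → best response Ignore.
Auditor against (Monitor, Ignore): payoffs 3.9, 3.6 → best response Harden.
No profile is a mutual best response for all players.

This game has no pure Nash equilibrium.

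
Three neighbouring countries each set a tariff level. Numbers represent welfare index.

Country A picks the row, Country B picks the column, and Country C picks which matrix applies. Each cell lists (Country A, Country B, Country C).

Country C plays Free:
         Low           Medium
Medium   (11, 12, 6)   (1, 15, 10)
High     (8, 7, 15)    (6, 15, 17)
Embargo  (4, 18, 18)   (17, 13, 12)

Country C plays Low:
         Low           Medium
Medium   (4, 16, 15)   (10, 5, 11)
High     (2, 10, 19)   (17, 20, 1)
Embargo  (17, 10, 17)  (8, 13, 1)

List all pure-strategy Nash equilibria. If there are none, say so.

For each player, find the best response to each opponent profile; mutual best responses are the pure NE.
Country A against (Low, Free): payoffs 11, 8, 4 → best response Medium.
Country A against (Low, Low): payoffs 4, 2, 17 → best response Embargo.
Country A against (Medium, Free): payoffs 1, 6, 17 → best response Embargo.
Country A against (Medium, Low): payoffs 10, 17, 8 → best response High.
Country B against (Medium, Free): payoffs 12, 15 → best response Medium.
Country B against (Medium, Low): payoffs 16, 5 → best response Low.
Country B against (High, Free): payoffs 7, 15 → best response Medium.
Country B against (High, Low): payoffs 10, 20 → best response Medium.
Country B against (Embargo, Free): payoffs 18, 13 → best response Low.
Country B against (Embargo, Low): payoffs 10, 13 → best response Medium.
Country C against (Medium, Low): payoffs 6, 15 → best response Low.
Country C against (Medium, Medium): payoffs 10, 11 → best response Low.
Country C against (High, Low): payoffs 15, 19 → best response Low.
Country C against (High, Medium): payoffs 17, 1 → best response Free.
Country C against (Embargo, Low): payoffs 18, 17 → best response Free.
Country C against (Embargo, Medium): payoffs 12, 1 → best response Free.
No profile is a mutual best response for all players.

none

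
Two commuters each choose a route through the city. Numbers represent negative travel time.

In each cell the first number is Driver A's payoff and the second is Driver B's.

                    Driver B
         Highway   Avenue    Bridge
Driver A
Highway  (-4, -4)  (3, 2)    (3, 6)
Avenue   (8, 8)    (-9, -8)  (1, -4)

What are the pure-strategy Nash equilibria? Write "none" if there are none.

Mark each player's best response to every combination of opponents' strategies; a profile where every player is best-responding is a pure Nash equilibrium.
Driver A against Highway: payoffs -4, 8 → best response Avenue.
Driver A against Avenue: payoffs 3, -9 → best response Highway.
Driver A against Bridge: payoffs 3, 1 → best response Highway.
Driver B against Highway: payoffs -4, 2, 6 → best response Bridge.
Driver B against Avenue: payoffs 8, -8, -4 → best response Highway.
Mutual best responses: (Highway, Bridge); (Avenue, Highway).

(Highway, Bridge) and (Avenue, Highway)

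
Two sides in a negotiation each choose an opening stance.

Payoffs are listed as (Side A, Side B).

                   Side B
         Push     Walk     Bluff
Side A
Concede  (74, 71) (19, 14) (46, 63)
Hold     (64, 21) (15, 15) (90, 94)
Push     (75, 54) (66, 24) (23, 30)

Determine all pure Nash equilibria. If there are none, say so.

Check each profile: it is a Nash equilibrium iff no player can strictly gain by switching unilaterally.
(Concede, Push): Side A can switch to Push (74 → 75). Not NE.
(Concede, Walk): Side A can switch to Push (19 → 66). Not NE.
(Concede, Bluff): Side A can switch to Hold (46 → 90). Not NE.
(Hold, Push): Side A can switch to Concede (64 → 74). Not NE.
(Hold, Walk): Side A can switch to Concede (15 → 19). Not NE.
(Hold, Bluff): Side A gets 90, best alternative 46; Side B gets 94, best alternative 21. No profitable deviation — NE.
(Push, Push): Side A gets 75, best alternative 74; Side B gets 54, best alternative 30. No profitable deviation — NE.
(Push, Walk): Side B can switch to Push (24 → 54). Not NE.
(Push, Bluff): Side A can switch to Concede (23 → 46). Not NE.

(Hold, Bluff); (Push, Push)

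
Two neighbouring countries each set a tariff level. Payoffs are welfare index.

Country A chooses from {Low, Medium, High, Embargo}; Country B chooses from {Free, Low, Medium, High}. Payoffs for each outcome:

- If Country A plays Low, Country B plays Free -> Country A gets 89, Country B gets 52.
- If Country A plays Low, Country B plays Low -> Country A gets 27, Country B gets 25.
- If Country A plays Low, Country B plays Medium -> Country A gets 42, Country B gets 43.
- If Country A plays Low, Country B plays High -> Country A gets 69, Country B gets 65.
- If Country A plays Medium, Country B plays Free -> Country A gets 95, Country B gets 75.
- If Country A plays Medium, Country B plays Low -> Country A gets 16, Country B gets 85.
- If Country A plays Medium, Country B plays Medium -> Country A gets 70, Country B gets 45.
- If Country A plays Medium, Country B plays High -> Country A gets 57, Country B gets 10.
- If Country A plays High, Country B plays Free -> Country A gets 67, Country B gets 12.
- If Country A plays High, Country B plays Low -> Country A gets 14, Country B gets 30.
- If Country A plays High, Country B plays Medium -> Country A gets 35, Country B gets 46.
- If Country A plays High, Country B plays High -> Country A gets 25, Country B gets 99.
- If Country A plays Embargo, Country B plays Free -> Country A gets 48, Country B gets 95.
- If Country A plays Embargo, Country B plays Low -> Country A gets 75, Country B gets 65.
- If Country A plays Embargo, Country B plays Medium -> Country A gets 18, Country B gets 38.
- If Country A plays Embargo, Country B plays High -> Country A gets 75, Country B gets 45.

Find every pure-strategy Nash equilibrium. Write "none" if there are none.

(Low, Free): Country A can switch to Medium (89 → 95). Not NE.
(Low, Low): Country A can switch to Embargo (27 → 75). Not NE.
(Low, Medium): Country A can switch to Medium (42 → 70). Not NE.
(Low, High): Country A can switch to Embargo (69 → 75). Not NE.
(Medium, Free): Country B can switch to Low (75 → 85). Not NE.
(Medium, Low): Country A can switch to Low (16 → 27). Not NE.
(Medium, Medium): Country B can switch to Free (45 → 75). Not NE.
(Medium, High): Country A can switch to Low (57 → 69). Not NE.
(The remaining 8 profiles each have a profitable deviation by the same check.)

No pure-strategy Nash equilibrium.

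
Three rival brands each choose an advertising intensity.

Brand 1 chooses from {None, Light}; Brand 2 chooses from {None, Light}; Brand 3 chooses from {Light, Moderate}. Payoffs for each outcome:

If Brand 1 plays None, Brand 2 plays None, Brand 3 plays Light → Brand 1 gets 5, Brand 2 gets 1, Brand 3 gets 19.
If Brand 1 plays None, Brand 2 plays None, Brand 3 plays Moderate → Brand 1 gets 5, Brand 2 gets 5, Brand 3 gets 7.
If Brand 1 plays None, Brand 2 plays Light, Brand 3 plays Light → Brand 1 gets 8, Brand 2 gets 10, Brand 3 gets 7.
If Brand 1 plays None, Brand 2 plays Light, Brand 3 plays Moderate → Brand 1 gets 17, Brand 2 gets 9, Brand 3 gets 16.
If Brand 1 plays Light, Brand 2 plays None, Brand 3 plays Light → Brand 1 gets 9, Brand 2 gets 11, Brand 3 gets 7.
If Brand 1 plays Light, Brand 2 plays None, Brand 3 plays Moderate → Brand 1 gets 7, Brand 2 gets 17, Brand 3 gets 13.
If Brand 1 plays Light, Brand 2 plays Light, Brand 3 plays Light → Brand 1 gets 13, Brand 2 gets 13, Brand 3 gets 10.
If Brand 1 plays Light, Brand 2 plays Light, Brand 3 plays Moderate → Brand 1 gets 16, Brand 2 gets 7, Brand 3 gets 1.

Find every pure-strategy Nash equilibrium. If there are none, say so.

The pure Nash equilibria are (None, Light, Moderate), (Light, None, Moderate), (Light, Light, Light).

Brand 1 against (None, Light): payoffs 5, 9 → best response Light.
Brand 1 against (None, Moderate): payoffs 5, 7 → best response Light.
Brand 1 against (Light, Light): payoffs 8, 13 → best response Light.
Brand 1 against (Light, Moderate): payoffs 17, 16 → best response None.
Brand 2 against (None, Light): payoffs 1, 10 → best response Light.
Brand 2 against (None, Moderate): payoffs 5, 9 → best response Light.
Brand 2 against (Light, Light): payoffs 11, 13 → best response Light.
Brand 2 against (Light, Moderate): payoffs 17, 7 → best response None.
Brand 3 against (None, None): payoffs 19, 7 → best response Light.
Brand 3 against (None, Light): payoffs 7, 16 → best response Moderate.
Brand 3 against (Light, None): payoffs 7, 13 → best response Moderate.
Brand 3 against (Light, Light): payoffs 10, 1 → best response Light.
Mutual best responses: (None, Light, Moderate); (Light, None, Moderate); (Light, Light, Light).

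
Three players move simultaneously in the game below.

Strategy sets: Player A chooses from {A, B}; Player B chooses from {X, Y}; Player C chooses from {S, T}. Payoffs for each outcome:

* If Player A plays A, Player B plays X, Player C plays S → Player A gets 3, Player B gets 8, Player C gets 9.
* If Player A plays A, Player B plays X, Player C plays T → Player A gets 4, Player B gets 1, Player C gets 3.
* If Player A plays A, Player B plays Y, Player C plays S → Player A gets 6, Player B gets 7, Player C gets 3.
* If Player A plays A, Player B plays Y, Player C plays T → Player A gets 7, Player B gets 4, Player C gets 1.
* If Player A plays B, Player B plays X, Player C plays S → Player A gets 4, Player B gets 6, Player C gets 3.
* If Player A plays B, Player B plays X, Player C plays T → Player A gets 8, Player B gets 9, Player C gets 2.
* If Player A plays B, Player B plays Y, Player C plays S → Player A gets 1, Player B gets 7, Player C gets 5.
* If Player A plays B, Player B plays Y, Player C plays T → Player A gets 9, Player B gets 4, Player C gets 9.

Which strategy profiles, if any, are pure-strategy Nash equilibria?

Mark each player's best response to every combination of opponents' strategies; a profile where every player is best-responding is a pure Nash equilibrium.
Player A against (X, S): payoffs 3, 4 → best response B.
Player A against (X, T): payoffs 4, 8 → best response B.
Player A against (Y, S): payoffs 6, 1 → best response A.
Player A against (Y, T): payoffs 7, 9 → best response B.
Player B against (A, S): payoffs 8, 7 → best response X.
Player B against (A, T): payoffs 1, 4 → best response Y.
Player B against (B, S): payoffs 6, 7 → best response Y.
Player B against (B, T): payoffs 9, 4 → best response X.
Player C against (A, X): payoffs 9, 3 → best response S.
Player C against (A, Y): payoffs 3, 1 → best response S.
Player C against (B, X): payoffs 3, 2 → best response S.
Player C against (B, Y): payoffs 5, 9 → best response T.
No profile is a mutual best response for all players.

No pure-strategy Nash equilibrium.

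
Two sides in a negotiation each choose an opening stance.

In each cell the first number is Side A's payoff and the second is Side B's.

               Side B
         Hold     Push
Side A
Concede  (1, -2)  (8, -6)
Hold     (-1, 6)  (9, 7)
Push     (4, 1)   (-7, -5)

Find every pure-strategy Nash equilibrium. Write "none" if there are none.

Mark each player's best response to every combination of opponents' strategies; a profile where every player is best-responding is a pure Nash equilibrium.
Side A against Hold: payoffs 1, -1, 4 → best response Push.
Side A against Push: payoffs 8, 9, -7 → best response Hold.
Side B against Concede: payoffs -2, -6 → best response Hold.
Side B against Hold: payoffs 6, 7 → best response Push.
Side B against Push: payoffs 1, -5 → best response Hold.
Mutual best responses: (Hold, Push); (Push, Hold).

Pure-strategy Nash equilibria: (Hold, Push); (Push, Hold)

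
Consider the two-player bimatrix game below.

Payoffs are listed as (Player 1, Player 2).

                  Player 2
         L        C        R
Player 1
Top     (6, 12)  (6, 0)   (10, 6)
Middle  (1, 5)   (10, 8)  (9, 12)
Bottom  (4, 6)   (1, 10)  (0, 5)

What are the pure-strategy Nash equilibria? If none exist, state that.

Pure NE: (Top, L)

For each strategy profile, look for a profitable unilateral deviation.
(Top, L): Player 1 gets 6, best alternative 4; Player 2 gets 12, best alternative 6. No profitable deviation — NE.
(Top, C): Player 1 can switch to Middle (6 → 10). Not NE.
(Top, R): Player 2 can switch to L (6 → 12). Not NE.
(Middle, L): Player 1 can switch to Top (1 → 6). Not NE.
(Middle, C): Player 2 can switch to R (8 → 12). Not NE.
(Middle, R): Player 1 can switch to Top (9 → 10). Not NE.
(Bottom, L): Player 1 can switch to Top (4 → 6). Not NE.
(Bottom, C): Player 1 can switch to Top (1 → 6). Not NE.
(Bottom, R): Player 1 can switch to Top (0 → 10). Not NE.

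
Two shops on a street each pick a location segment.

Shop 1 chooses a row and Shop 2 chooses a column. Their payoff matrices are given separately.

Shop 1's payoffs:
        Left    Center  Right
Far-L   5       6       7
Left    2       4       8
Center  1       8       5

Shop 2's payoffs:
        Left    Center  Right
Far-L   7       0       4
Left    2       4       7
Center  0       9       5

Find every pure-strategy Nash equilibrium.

(Far-L, Left): Shop 1 gets 5, best alternative 2; Shop 2 gets 7, best alternative 4. No profitable deviation — NE.
(Far-L, Center): Shop 1 can switch to Center (6 → 8). Not NE.
(Far-L, Right): Shop 1 can switch to Left (7 → 8). Not NE.
(Left, Left): Shop 1 can switch to Far-L (2 → 5). Not NE.
(Left, Center): Shop 1 can switch to Far-L (4 → 6). Not NE.
(Left, Right): Shop 1 gets 8, best alternative 7; Shop 2 gets 7, best alternative 4. No profitable deviation — NE.
(Center, Left): Shop 1 can switch to Far-L (1 → 5). Not NE.
(Center, Center): Shop 1 gets 8, best alternative 6; Shop 2 gets 9, best alternative 5. No profitable deviation — NE.
(Center, Right): Shop 1 can switch to Far-L (5 → 7). Not NE.

(Far-L, Left) and (Left, Right) and (Center, Center)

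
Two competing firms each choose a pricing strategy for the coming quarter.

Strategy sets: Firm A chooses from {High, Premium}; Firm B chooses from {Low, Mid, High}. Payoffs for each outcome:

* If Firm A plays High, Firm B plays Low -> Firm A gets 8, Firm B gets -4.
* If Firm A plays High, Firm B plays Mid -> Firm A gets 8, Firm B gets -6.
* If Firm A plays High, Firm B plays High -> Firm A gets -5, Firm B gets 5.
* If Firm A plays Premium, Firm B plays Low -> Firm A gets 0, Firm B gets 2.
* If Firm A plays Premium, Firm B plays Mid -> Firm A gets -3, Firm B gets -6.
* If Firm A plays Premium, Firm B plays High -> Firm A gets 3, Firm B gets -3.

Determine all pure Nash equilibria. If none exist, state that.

Firm A against Low: payoffs 8, 0 → best response High.
Firm A against Mid: payoffs 8, -3 → best response High.
Firm A against High: payoffs -5, 3 → best response Premium.
Firm B against High: payoffs -4, -6, 5 → best response High.
Firm B against Premium: payoffs 2, -6, -3 → best response Low.
No profile is a mutual best response for all players.

There is no pure-strategy Nash equilibrium.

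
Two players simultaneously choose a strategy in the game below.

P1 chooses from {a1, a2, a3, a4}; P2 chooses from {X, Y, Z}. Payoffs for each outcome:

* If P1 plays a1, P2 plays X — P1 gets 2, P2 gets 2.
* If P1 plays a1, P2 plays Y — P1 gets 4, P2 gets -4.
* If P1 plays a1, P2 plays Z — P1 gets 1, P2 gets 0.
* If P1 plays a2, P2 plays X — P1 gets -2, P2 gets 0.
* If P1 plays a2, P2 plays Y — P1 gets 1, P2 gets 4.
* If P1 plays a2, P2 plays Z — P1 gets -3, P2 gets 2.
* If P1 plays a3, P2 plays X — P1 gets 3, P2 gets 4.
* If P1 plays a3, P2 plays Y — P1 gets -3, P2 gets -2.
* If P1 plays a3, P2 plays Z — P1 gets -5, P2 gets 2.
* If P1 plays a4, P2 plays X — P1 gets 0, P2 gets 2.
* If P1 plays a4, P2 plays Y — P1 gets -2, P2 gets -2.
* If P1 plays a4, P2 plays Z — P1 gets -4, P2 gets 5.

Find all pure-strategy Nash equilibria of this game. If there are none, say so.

(a3, X)

(a1, X): P1 can switch to a3 (2 → 3). Not NE.
(a1, Y): P2 can switch to X (-4 → 2). Not NE.
(a1, Z): P2 can switch to X (0 → 2). Not NE.
(a2, X): P1 can switch to a1 (-2 → 2). Not NE.
(a2, Y): P1 can switch to a1 (1 → 4). Not NE.
(a2, Z): P1 can switch to a1 (-3 → 1). Not NE.
(a3, X): P1 gets 3, best alternative 2; P2 gets 4, best alternative 2. No profitable deviation — NE.
(a3, Y): P1 can switch to a1 (-3 → 4). Not NE.
(a3, Z): P1 can switch to a1 (-5 → 1). Not NE.
(The remaining 3 profiles each have a profitable deviation by the same check.)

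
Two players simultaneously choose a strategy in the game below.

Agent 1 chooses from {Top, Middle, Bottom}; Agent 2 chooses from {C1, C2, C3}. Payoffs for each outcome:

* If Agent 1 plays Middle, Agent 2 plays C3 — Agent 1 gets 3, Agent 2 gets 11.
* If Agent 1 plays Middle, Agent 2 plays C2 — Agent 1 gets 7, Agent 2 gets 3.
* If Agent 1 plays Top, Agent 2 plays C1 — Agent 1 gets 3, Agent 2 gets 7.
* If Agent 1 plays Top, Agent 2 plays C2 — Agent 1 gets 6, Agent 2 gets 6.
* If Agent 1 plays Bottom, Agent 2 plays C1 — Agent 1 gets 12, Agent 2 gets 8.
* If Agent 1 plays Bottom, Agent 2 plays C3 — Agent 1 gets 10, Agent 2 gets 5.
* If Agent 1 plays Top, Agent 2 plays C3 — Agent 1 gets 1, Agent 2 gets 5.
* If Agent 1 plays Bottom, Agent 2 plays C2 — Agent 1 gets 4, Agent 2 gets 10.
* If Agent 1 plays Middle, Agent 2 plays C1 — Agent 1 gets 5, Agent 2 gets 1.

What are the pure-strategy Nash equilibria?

Agent 1 against C1: payoffs 3, 5, 12 → best response Bottom.
Agent 1 against C2: payoffs 6, 7, 4 → best response Middle.
Agent 1 against C3: payoffs 1, 3, 10 → best response Bottom.
Agent 2 against Top: payoffs 7, 6, 5 → best response C1.
Agent 2 against Middle: payoffs 1, 3, 11 → best response C3.
Agent 2 against Bottom: payoffs 8, 10, 5 → best response C2.
No profile is a mutual best response for all players.

none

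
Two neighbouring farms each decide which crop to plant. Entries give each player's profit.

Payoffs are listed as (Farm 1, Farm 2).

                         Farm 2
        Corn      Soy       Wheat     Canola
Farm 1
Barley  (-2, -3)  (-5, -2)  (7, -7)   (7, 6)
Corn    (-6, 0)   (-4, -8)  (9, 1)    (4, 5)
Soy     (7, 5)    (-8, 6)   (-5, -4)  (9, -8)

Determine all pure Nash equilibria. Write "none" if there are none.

(Barley, Corn): Farm 1 can switch to Soy (-2 → 7). Not NE.
(Barley, Soy): Farm 1 can switch to Corn (-5 → -4). Not NE.
(Barley, Wheat): Farm 1 can switch to Corn (7 → 9). Not NE.
(Barley, Canola): Farm 1 can switch to Soy (7 → 9). Not NE.
(Corn, Corn): Farm 1 can switch to Barley (-6 → -2). Not NE.
(Corn, Soy): Farm 2 can switch to Corn (-8 → 0). Not NE.
(Corn, Wheat): Farm 2 can switch to Canola (1 → 5). Not NE.
(Corn, Canola): Farm 1 can switch to Barley (4 → 7). Not NE.
(The remaining 4 profiles each have a profitable deviation by the same check.)

There is no pure-strategy Nash equilibrium.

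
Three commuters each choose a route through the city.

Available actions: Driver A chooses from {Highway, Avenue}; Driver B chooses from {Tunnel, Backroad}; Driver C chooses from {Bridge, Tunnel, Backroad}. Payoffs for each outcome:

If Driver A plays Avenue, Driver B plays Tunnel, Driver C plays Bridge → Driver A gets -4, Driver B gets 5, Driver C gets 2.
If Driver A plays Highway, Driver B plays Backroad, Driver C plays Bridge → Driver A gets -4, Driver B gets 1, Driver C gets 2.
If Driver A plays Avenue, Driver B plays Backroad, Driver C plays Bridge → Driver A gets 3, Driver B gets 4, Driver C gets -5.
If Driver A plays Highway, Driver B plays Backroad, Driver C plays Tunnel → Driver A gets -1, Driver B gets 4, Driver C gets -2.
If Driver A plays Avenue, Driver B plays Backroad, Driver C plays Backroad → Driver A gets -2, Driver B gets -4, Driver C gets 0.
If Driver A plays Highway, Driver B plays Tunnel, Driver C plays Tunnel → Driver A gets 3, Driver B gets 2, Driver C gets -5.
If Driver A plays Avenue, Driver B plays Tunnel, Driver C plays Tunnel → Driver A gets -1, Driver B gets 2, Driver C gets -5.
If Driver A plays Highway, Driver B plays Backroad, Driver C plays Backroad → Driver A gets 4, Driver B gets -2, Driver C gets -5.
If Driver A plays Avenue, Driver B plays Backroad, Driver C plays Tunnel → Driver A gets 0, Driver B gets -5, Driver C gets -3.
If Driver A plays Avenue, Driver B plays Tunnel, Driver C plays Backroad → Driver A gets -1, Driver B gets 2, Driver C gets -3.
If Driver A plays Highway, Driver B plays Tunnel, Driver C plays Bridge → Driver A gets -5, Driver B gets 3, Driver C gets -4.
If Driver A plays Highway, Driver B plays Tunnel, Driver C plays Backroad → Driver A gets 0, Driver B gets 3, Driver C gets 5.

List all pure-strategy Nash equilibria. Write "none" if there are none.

Pure-strategy Nash equilibria: (Highway, Tunnel, Backroad); (Avenue, Tunnel, Bridge)

(Highway, Tunnel, Bridge): Driver A can switch to Avenue (-5 → -4). Not NE.
(Highway, Tunnel, Tunnel): Driver B can switch to Backroad (2 → 4). Not NE.
(Highway, Tunnel, Backroad): Driver A gets 0, best alternative -1; Driver B gets 3, best alternative -2; Driver C gets 5, best alternative -4. No profitable deviation — NE.
(Highway, Backroad, Bridge): Driver A can switch to Avenue (-4 → 3). Not NE.
(Highway, Backroad, Tunnel): Driver A can switch to Avenue (-1 → 0). Not NE.
(Highway, Backroad, Backroad): Driver B can switch to Tunnel (-2 → 3). Not NE.
(Avenue, Tunnel, Bridge): Driver A gets -4, best alternative -5; Driver B gets 5, best alternative 4; Driver C gets 2, best alternative -3. No profitable deviation — NE.
(Avenue, Tunnel, Tunnel): Driver A can switch to Highway (-1 → 3). Not NE.
(Avenue, Tunnel, Backroad): Driver A can switch to Highway (-1 → 0). Not NE.
(Avenue, Backroad, Bridge): Driver B can switch to Tunnel (4 → 5). Not NE.
(Avenue, Backroad, Tunnel): Driver B can switch to Tunnel (-5 → 2). Not NE.
(Avenue, Backroad, Backroad): Driver A can switch to Highway (-2 → 4). Not NE.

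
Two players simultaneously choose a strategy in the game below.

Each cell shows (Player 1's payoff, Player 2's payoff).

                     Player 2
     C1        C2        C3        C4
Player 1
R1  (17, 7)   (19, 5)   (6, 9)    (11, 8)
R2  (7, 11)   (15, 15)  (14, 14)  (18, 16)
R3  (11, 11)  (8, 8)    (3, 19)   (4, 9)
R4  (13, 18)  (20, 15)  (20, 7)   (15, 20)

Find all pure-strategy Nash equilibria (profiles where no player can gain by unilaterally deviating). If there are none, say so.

Check each profile: it is a Nash equilibrium iff no player can strictly gain by switching unilaterally.
(R1, C1): Player 2 can switch to C3 (7 → 9). Not NE.
(R1, C2): Player 1 can switch to R4 (19 → 20). Not NE.
(R1, C3): Player 1 can switch to R2 (6 → 14). Not NE.
(R1, C4): Player 1 can switch to R2 (11 → 18). Not NE.
(R2, C1): Player 1 can switch to R1 (7 → 17). Not NE.
(R2, C2): Player 1 can switch to R1 (15 → 19). Not NE.
(R2, C3): Player 1 can switch to R4 (14 → 20). Not NE.
(R2, C4): Player 1 gets 18, best alternative 15; Player 2 gets 16, best alternative 15. No profitable deviation — NE.
(R3, C1): Player 1 can switch to R1 (11 → 17). Not NE.
(R3, C2): Player 1 can switch to R1 (8 → 19). Not NE.
(R3, C3): Player 1 can switch to R1 (3 → 6). Not NE.
(R3, C4): Player 1 can switch to R1 (4 → 11). Not NE.
(R4, C1): Player 1 can switch to R1 (13 → 17). Not NE.
(The remaining 3 profiles each have a profitable deviation by the same check.)

Pure NE: (R2, C4)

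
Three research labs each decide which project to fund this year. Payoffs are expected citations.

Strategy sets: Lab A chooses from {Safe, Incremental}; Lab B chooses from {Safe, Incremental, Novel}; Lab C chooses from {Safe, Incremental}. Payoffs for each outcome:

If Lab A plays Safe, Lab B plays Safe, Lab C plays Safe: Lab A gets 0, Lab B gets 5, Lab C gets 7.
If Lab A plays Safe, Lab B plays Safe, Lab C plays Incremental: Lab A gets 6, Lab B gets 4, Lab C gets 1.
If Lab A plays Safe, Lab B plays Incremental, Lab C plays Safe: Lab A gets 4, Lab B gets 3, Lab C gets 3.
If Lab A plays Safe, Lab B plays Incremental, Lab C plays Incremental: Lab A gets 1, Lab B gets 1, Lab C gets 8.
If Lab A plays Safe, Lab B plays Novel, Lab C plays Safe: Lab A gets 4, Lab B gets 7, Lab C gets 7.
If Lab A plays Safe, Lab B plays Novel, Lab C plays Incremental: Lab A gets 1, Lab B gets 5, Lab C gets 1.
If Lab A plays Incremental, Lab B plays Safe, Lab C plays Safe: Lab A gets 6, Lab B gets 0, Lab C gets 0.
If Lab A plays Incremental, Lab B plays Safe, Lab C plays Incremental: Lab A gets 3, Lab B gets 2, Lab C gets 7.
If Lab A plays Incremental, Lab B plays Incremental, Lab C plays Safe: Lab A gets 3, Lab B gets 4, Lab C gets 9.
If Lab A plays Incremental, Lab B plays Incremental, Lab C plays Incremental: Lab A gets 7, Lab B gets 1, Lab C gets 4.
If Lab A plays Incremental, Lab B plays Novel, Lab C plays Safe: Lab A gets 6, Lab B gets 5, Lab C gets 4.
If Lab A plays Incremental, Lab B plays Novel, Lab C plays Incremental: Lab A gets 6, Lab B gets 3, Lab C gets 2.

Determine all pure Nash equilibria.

Pure NE: (Incremental, Novel, Safe)

(Safe, Safe, Safe): Lab A can switch to Incremental (0 → 6). Not NE.
(Safe, Safe, Incremental): Lab B can switch to Novel (4 → 5). Not NE.
(Safe, Incremental, Safe): Lab B can switch to Safe (3 → 5). Not NE.
(Safe, Incremental, Incremental): Lab A can switch to Incremental (1 → 7). Not NE.
(Safe, Novel, Safe): Lab A can switch to Incremental (4 → 6). Not NE.
(Safe, Novel, Incremental): Lab A can switch to Incremental (1 → 6). Not NE.
(Incremental, Safe, Safe): Lab B can switch to Incremental (0 → 4). Not NE.
(Incremental, Safe, Incremental): Lab A can switch to Safe (3 → 6). Not NE.
(Incremental, Incremental, Safe): Lab A can switch to Safe (3 → 4). Not NE.
(Incremental, Incremental, Incremental): Lab B can switch to Safe (1 → 2). Not NE.
(Incremental, Novel, Safe): Lab A gets 6, best alternative 4; Lab B gets 5, best alternative 4; Lab C gets 4, best alternative 2. No profitable deviation — NE.
(The remaining 1 profile has a profitable deviation by the same check.)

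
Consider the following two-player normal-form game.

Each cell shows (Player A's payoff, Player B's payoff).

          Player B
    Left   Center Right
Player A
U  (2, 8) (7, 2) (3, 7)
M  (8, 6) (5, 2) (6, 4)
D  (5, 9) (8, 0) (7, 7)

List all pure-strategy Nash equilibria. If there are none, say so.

Mark each player's best response to every combination of opponents' strategies; a profile where every player is best-responding is a pure Nash equilibrium.
Player A against Left: payoffs 2, 8, 5 → best response M.
Player A against Center: payoffs 7, 5, 8 → best response D.
Player A against Right: payoffs 3, 6, 7 → best response D.
Player B against U: payoffs 8, 2, 7 → best response Left.
Player B against M: payoffs 6, 2, 4 → best response Left.
Player B against D: payoffs 9, 0, 7 → best response Left.
Mutual best responses: (M, Left).

(M, Left)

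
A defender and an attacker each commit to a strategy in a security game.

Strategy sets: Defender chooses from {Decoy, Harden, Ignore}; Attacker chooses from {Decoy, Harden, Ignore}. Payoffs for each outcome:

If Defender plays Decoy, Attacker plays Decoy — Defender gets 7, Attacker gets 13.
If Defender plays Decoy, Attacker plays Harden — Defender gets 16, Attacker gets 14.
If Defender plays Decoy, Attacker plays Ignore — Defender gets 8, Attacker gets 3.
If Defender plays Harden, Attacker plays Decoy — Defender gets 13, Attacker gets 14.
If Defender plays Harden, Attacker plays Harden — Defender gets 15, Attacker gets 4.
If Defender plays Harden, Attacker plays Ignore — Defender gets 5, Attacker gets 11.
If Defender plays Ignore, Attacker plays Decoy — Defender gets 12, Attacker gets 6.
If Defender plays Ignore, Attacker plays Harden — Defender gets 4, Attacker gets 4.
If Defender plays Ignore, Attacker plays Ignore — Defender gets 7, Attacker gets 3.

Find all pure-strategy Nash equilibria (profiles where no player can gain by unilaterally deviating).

Defender against Decoy: payoffs 7, 13, 12 → best response Harden.
Defender against Harden: payoffs 16, 15, 4 → best response Decoy.
Defender against Ignore: payoffs 8, 5, 7 → best response Decoy.
Attacker against Decoy: payoffs 13, 14, 3 → best response Harden.
Attacker against Harden: payoffs 14, 4, 11 → best response Decoy.
Attacker against Ignore: payoffs 6, 4, 3 → best response Decoy.
Mutual best responses: (Decoy, Harden); (Harden, Decoy).

Pure-strategy Nash equilibria: (Decoy, Harden) and (Harden, Decoy)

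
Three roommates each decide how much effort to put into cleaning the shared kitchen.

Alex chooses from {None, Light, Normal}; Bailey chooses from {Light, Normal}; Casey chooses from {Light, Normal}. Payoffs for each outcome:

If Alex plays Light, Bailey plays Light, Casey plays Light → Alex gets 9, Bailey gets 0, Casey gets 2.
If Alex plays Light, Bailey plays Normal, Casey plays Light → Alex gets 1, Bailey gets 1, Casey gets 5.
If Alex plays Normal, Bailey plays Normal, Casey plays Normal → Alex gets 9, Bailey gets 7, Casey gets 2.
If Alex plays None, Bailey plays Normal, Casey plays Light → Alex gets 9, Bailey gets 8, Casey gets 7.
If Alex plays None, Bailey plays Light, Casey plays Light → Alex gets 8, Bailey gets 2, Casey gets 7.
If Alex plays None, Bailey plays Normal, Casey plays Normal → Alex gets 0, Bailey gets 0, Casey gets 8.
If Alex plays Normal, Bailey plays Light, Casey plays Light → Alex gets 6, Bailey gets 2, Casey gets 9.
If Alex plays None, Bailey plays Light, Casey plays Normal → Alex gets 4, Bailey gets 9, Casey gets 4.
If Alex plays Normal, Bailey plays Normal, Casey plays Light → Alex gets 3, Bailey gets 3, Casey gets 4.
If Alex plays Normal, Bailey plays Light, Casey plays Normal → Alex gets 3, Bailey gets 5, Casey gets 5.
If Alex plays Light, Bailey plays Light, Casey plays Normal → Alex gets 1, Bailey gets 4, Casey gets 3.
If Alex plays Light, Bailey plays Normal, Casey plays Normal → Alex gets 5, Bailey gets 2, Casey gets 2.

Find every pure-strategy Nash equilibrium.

none

Alex against (Light, Light): payoffs 8, 9, 6 → best response Light.
Alex against (Light, Normal): payoffs 4, 1, 3 → best response None.
Alex against (Normal, Light): payoffs 9, 1, 3 → best response None.
Alex against (Normal, Normal): payoffs 0, 5, 9 → best response Normal.
Bailey against (None, Light): payoffs 2, 8 → best response Normal.
Bailey against (None, Normal): payoffs 9, 0 → best response Light.
Bailey against (Light, Light): payoffs 0, 1 → best response Normal.
Bailey against (Light, Normal): payoffs 4, 2 → best response Light.
Bailey against (Normal, Light): payoffs 2, 3 → best response Normal.
Bailey against (Normal, Normal): payoffs 5, 7 → best response Normal.
Casey against (None, Light): payoffs 7, 4 → best response Light.
Casey against (None, Normal): payoffs 7, 8 → best response Normal.
Casey against (Light, Light): payoffs 2, 3 → best response Normal.
Casey against (Light, Normal): payoffs 5, 2 → best response Light.
Casey against (Normal, Light): payoffs 9, 5 → best response Light.
Casey against (Normal, Normal): payoffs 4, 2 → best response Light.
No profile is a mutual best response for all players.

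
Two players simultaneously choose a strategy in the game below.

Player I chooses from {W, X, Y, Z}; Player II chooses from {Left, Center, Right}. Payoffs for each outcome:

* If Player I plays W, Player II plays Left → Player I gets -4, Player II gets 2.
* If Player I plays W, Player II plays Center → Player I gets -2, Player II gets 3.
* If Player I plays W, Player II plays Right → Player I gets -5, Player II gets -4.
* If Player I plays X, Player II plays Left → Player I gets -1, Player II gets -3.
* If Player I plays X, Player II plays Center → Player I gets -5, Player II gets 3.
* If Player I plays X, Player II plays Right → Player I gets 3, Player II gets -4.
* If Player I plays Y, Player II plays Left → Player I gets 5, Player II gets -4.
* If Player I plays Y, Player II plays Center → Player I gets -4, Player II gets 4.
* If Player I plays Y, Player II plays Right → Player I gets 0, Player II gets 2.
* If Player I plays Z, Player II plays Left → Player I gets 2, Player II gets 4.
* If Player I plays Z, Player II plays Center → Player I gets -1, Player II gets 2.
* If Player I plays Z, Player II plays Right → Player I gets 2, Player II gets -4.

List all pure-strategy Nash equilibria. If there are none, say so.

Player I against Left: payoffs -4, -1, 5, 2 → best response Y.
Player I against Center: payoffs -2, -5, -4, -1 → best response Z.
Player I against Right: payoffs -5, 3, 0, 2 → best response X.
Player II against W: payoffs 2, 3, -4 → best response Center.
Player II against X: payoffs -3, 3, -4 → best response Center.
Player II against Y: payoffs -4, 4, 2 → best response Center.
Player II against Z: payoffs 4, 2, -4 → best response Left.
No profile is a mutual best response for all players.

This game has no pure Nash equilibrium.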